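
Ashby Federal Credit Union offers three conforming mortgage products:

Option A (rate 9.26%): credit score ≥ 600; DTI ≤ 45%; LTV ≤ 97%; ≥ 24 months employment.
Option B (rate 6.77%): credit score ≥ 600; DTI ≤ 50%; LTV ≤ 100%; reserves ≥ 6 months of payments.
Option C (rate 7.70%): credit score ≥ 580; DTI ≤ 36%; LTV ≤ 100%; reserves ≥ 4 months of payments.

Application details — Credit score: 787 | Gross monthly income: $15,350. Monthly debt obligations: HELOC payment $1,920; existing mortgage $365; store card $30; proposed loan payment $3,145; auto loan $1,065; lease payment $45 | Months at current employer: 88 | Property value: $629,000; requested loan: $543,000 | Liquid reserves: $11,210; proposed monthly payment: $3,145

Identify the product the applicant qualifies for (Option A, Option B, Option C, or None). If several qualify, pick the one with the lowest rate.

Total debts = (1,920 + 365 + 30 + 3,145 + 1,065 + 45) = 6,570; DTI = 6,570/15,350 = 42.8%.
LTV = 543,000/629,000 = 86.3%.
Reserves = 11,210/3,145 = 3.6 months.
Option A: score 787 ≥ 600; DTI 42.8% ≤ 45%; LTV 86.3% ≤ 97%; employment 88 ≥ 24 mo → qualifies.
Option B: score 787 ≥ 600; DTI 42.8% ≤ 50%; LTV 86.3% ≤ 100%; reserves 3.6 < 6 mo → does not qualify.
Option C: score 787 ≥ 580; DTI 42.8% > 36%; LTV 86.3% ≤ 100%; reserves 3.6 < 4 mo → does not qualify.

Option A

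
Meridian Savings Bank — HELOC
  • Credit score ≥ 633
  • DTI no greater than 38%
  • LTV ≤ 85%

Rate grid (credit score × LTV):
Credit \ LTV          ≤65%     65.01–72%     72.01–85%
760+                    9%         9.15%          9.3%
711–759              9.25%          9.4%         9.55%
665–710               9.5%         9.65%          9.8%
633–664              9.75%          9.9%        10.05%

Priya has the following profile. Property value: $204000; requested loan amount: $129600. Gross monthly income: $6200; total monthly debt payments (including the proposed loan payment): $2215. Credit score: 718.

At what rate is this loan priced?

Credit score 718 ≥ 633; DTI: 2,215 ÷ 6,200 = 35.7%, within the 38% cap
LTV = 129,600/204,000 = 63.5% ≤ 85%
Credit 718 → row 711–759; LTV 63.5% → column ≤65%. Grid cell → 9.25%.

9.25%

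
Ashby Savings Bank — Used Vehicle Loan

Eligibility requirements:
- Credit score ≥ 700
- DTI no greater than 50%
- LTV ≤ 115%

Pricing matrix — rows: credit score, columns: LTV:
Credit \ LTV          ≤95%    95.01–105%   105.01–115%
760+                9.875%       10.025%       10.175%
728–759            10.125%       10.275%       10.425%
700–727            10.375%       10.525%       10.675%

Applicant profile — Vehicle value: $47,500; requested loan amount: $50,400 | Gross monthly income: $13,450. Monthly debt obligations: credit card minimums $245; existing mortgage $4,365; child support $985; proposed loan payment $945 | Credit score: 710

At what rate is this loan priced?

Credit score 710 ≥ 700; Total monthly debts = (245 + 4,365 + 985 + 945) = 6,540. DTI: 6,540 ÷ 13,450 = 48.6%, within the 50% cap
Loan-to-value = 50,400/47,500 = 106.1% — pass (115% max)
Row: 710 falls in 700–727. Column: 106.1% falls in 105.01–115%. Rate = 10.675%.

10.675%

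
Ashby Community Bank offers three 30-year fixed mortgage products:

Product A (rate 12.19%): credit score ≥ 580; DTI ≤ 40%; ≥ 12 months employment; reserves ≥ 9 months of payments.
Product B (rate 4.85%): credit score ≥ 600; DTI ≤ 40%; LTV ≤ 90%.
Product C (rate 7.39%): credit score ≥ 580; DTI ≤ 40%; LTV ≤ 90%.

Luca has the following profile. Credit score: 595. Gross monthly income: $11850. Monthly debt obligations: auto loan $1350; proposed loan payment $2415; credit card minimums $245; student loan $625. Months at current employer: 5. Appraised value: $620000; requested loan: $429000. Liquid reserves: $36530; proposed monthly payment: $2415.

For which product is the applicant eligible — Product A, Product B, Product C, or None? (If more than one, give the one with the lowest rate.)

Total debts = (1,350 + 2,415 + 245 + 625) = 4,635; DTI = 4,635/11,850 = 39.1%.
LTV = 429,000/620,000 = 69.2%.
Reserves = 36,530/2,415 = 15.1 months.
Product A: score 595 ≥ 580; DTI 39.1% ≤ 40%; employment 5 < 12 mo; reserves 15.1 ≥ 9 mo → does not qualify.
Product B: score 595 < 600; DTI 39.1% ≤ 40%; LTV 69.2% ≤ 90% → does not qualify.
Product C: score 595 ≥ 580; DTI 39.1% ≤ 40%; LTV 69.2% ≤ 90% → qualifies.

Product C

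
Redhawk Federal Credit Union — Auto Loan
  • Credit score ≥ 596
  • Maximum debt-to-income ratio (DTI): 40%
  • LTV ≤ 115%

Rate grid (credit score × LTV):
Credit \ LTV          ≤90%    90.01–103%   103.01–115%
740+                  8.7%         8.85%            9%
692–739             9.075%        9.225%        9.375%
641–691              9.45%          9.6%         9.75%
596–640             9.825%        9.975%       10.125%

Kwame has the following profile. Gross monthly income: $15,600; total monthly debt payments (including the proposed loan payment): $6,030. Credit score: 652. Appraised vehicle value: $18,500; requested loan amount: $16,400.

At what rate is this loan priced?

9.45%

Credit score 652 ≥ 596; DTI = 6,030/15,600 = 38.7% ≤ 40%
Loan-to-value = 16,400/18,500 = 88.6% — pass (115% max)
Credit 652 → row 641–691; LTV 88.6% → column ≤90%. Grid cell → 9.45%.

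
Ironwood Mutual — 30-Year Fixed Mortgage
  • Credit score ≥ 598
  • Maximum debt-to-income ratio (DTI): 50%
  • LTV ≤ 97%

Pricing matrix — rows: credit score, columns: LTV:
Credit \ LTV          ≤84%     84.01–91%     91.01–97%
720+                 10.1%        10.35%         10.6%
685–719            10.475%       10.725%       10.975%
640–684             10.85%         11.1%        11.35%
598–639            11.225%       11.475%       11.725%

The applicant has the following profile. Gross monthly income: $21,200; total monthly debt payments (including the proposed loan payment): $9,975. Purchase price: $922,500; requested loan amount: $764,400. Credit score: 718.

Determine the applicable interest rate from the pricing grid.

10.475%

Credit score 718 ≥ 598; DTI = 9,975/21,200 = 47.1% ≤ 50%
LTV = 764,400/922,500 = 82.9% ≤ 97%
Credit 718 → row 685–719; LTV 82.9% → column ≤84%. Grid cell → 10.475%.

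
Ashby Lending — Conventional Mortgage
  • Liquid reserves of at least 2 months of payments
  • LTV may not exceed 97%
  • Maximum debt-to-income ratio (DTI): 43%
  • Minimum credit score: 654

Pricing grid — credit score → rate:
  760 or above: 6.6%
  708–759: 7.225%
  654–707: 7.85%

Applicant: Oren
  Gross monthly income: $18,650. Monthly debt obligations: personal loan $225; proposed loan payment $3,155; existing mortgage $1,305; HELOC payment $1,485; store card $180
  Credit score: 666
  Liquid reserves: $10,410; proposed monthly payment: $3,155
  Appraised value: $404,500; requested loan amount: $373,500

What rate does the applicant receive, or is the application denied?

Approved at 7.85%

Credit score 666 ≥ 654 (meets minimum)
LTV: 373,500 ÷ 404,500 = 92.3%, within 97% cap
Reserves: 10,410 ÷ 3,155 = 3.3 months (meets 2-month minimum)
Total monthly debts = (225 + 3,155 + 1,305 + 1,485 + 180) = 6,350. DTI: 6,350 ÷ 18,650 = 34%, within the 43% cap
All requirements met. Score 666 falls in the 654–707 tier → 7.85%.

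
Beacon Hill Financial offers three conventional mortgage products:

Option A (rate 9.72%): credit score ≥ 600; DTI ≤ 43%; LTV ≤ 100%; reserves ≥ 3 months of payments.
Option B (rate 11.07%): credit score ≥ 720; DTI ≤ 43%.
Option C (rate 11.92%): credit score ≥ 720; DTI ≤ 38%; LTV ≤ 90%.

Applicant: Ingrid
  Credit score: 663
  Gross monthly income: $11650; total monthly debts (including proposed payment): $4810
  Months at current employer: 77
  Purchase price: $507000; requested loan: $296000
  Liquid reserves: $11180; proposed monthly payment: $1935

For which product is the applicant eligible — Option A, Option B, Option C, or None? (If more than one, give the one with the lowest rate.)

Option A

DTI = 4,810/11,650 = 41.3%.
LTV = 296,000/507,000 = 58.4%.
Reserves = 11,180/1,935 = 5.8 months.
Option A: score 663 ≥ 600; DTI 41.3% ≤ 43%; LTV 58.4% ≤ 100%; reserves 5.8 ≥ 3 mo → qualifies.
Option B: score 663 < 720; DTI 41.3% ≤ 43% → does not qualify.
Option C: score 663 < 720; DTI 41.3% > 38%; LTV 58.4% ≤ 90% → does not qualify.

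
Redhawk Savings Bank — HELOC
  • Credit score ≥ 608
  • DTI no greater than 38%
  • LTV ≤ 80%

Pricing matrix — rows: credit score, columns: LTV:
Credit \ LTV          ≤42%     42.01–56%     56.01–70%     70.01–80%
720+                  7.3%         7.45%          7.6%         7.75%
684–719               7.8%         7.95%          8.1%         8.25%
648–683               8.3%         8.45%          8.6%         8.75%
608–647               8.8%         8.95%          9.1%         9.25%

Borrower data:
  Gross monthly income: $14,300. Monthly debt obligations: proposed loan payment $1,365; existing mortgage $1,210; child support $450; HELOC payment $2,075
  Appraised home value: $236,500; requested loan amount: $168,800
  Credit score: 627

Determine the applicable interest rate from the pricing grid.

9.25%

Credit score 627 ≥ 608; Total monthly debts = (1,365 + 1,210 + 450 + 2,075) = 5,100. DTI: 5,100 ÷ 14,300 = 35.7%, within the 38% cap
LTV = 168,800/236,500 = 71.4% ≤ 80%
Credit 627 → row 608–647; LTV 71.4% → column 70.01–80%. Grid cell → 9.25%.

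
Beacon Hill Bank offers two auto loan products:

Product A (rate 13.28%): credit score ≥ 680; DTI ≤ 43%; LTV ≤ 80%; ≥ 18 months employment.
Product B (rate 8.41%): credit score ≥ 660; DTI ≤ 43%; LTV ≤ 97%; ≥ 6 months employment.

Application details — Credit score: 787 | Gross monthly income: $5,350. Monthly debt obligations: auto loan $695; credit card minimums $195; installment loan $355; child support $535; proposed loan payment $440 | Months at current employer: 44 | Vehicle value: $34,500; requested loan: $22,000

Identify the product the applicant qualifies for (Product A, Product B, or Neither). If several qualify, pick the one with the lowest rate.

Total debts = (695 + 195 + 355 + 535 + 440) = 2,220; DTI = 2,220/5,350 = 41.5%.
LTV = 22,000/34,500 = 63.8%.
Product A: score 787 ≥ 680; DTI 41.5% ≤ 43%; LTV 63.8% ≤ 80%; employment 44 ≥ 18 mo → qualifies.
Product B: score 787 ≥ 660; DTI 41.5% ≤ 43%; LTV 63.8% ≤ 97%; employment 44 ≥ 6 mo → qualifies.
Qualifying: Product A, Product B. Lowest rate is 8.41% → Product B.

Product B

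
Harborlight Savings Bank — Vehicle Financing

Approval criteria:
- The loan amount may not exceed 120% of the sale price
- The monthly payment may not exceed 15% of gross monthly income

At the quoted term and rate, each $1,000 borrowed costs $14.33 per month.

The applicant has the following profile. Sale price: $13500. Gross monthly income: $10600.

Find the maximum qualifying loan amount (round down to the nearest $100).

Payment cap: 15% × $10,600 = $1,590/month.
At $14.33 per $1,000, that supports 1,590/14.33 × 1,000 ≈ $110,956 → $110,900.
LTV cap: 120% × $13,500 = $16,200 → $16,200.
Binding constraint: loan-to-value.

$16,200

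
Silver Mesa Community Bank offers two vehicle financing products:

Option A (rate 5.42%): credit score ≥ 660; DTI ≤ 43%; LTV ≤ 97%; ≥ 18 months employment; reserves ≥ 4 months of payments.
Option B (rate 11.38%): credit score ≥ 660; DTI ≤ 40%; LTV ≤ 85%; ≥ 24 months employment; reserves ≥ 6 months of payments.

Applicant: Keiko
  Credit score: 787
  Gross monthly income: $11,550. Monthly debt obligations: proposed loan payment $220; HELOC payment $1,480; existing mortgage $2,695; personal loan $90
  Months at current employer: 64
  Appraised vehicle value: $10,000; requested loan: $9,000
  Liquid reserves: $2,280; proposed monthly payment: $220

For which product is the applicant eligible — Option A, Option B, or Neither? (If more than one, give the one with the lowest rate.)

Total debts = (220 + 1,480 + 2,695 + 90) = 4,485; DTI = 4,485/11,550 = 38.8%.
LTV = 9,000/10,000 = 90%.
Reserves = 2,280/220 = 10.4 months.
Option A: score 787 ≥ 660; DTI 38.8% ≤ 43%; LTV 90% ≤ 97%; employment 64 ≥ 18 mo; reserves 10.4 ≥ 4 mo → qualifies.
Option B: score 787 ≥ 660; DTI 38.8% ≤ 40%; LTV 90% > 85%; employment 64 ≥ 24 mo; reserves 10.4 ≥ 6 mo → does not qualify.

Option A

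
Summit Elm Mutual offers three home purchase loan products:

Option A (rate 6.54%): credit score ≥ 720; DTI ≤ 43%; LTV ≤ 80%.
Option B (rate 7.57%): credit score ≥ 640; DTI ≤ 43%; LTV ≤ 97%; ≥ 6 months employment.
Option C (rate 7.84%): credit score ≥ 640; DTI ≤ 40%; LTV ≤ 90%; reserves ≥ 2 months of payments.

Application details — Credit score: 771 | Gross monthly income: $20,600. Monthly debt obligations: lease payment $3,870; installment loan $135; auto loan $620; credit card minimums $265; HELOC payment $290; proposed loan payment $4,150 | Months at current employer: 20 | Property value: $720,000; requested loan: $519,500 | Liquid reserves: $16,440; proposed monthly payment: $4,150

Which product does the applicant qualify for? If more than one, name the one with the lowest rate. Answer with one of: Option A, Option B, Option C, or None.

Total debts = (3,870 + 135 + 620 + 265 + 290 + 4,150) = 9,330; DTI = 9,330/20,600 = 45.3%.
LTV = 519,500/720,000 = 72.2%.
Reserves = 16,440/4,150 = 4.0 months.
Option A: score 771 ≥ 720; DTI 45.3% > 43%; LTV 72.2% ≤ 80% → does not qualify.
Option B: score 771 ≥ 640; DTI 45.3% > 43%; LTV 72.2% ≤ 97%; employment 20 ≥ 6 mo → does not qualify.
Option C: score 771 ≥ 640; DTI 45.3% > 40%; LTV 72.2% ≤ 90%; reserves 4.0 ≥ 2 mo → does not qualify.

None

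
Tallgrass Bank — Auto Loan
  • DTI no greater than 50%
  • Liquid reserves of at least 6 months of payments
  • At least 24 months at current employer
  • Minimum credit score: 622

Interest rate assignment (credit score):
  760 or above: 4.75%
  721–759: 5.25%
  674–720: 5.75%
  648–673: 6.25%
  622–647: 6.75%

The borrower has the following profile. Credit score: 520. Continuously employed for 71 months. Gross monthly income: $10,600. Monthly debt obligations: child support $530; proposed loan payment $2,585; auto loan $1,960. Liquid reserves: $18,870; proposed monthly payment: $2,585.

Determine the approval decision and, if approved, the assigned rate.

Credit score 520 < 622 (below minimum)
Employment 71 ≥ 24 months
Liquid reserves cover 18,870/2,585 = 7.3 months — ≥ 6 required
Total monthly debts = (530 + 2,585 + 1,960) = 5,075. DTI = 5,075/10,600 = 47.9% ≤ 50%
Not all requirements met → denied.

Denied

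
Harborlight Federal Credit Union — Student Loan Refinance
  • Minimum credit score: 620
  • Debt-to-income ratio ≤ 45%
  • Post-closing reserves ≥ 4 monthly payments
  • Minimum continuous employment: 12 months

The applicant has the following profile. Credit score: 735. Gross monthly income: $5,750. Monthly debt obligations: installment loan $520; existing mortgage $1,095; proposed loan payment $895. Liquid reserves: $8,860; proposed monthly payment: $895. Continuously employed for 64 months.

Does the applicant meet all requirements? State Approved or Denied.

Approved

Credit score 735 ≥ 620 (meets)
Total monthly debts = (520 + 1,095 + 895) = 2,510. Debt-to-income = 2,510/5,750 = 43.7% — meets 45% limit
Reserves = 8,860/895 = 9.9 months ≥ 4
Employment 64 ≥ 12 months
All criteria satisfied.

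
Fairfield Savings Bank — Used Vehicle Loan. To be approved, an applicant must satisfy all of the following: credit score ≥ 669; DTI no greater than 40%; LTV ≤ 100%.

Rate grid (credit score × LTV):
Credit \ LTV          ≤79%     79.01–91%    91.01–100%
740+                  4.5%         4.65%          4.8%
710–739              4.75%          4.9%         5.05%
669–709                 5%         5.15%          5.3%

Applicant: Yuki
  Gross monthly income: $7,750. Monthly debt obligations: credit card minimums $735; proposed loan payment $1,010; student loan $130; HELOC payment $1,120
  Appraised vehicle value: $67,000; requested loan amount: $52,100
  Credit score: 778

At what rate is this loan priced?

Credit score 778 ≥ 669; Total monthly debts = (735 + 1,010 + 130 + 1,120) = 2,995. DTI: 2,995 ÷ 7,750 = 38.6%, within the 40% cap
Loan-to-value = 52,100/67,000 = 77.8% — pass (100% max)
Credit 778 → row 740+; LTV 77.8% → column ≤79%. Grid cell → 4.5%.

4.5%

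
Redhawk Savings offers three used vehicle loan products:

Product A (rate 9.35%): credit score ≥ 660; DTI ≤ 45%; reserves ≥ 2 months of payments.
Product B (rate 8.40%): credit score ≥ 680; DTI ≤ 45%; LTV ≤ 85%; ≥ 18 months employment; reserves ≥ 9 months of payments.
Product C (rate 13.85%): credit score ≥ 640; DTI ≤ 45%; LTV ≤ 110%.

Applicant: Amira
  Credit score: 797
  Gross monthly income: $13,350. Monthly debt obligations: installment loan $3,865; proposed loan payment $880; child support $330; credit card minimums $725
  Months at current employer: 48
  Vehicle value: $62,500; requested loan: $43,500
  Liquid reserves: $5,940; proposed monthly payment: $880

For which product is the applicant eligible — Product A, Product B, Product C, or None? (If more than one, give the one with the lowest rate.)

Product A

Total debts = (3,865 + 880 + 330 + 725) = 5,800; DTI = 5,800/13,350 = 43.4%.
LTV = 43,500/62,500 = 69.6%.
Reserves = 5,940/880 = 6.8 months.
Product A: score 797 ≥ 660; DTI 43.4% ≤ 45%; reserves 6.8 ≥ 2 mo → qualifies.
Product B: score 797 ≥ 680; DTI 43.4% ≤ 45%; LTV 69.6% ≤ 85%; employment 48 ≥ 18 mo; reserves 6.8 < 9 mo → does not qualify.
Product C: score 797 ≥ 640; DTI 43.4% ≤ 45%; LTV 69.6% ≤ 110% → qualifies.
Qualifying: Product A, Product C. Lowest rate is 9.35% → Product A.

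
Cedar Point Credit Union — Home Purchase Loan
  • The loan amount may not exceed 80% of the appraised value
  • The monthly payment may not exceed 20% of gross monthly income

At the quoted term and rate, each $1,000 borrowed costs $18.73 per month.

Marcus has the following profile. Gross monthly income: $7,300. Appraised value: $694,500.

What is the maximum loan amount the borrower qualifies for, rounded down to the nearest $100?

$77,900

Payment cap: 20% × $7,300 = $1,460/month.
At $18.73 per $1,000, that supports 1,460/18.73 × 1,000 ≈ $77,949 → $77,900.
LTV cap: 80% × $694,500 = $555,600 → $555,600.
Binding constraint: payment-to-income.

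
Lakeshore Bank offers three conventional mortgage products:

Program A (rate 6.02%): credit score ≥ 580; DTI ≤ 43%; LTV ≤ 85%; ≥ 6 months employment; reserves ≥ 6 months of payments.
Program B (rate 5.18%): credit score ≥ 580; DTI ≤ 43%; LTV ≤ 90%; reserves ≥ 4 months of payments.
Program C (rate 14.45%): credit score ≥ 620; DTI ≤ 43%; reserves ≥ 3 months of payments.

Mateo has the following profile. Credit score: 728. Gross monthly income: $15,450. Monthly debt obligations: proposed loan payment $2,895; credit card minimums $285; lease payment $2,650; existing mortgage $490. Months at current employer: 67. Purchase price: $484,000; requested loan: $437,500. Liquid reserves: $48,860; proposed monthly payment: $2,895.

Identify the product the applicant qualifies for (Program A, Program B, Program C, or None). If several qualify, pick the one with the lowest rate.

Total debts = (2,895 + 285 + 2,650 + 490) = 6,320; DTI = 6,320/15,450 = 40.9%.
LTV = 437,500/484,000 = 90.4%.
Reserves = 48,860/2,895 = 16.9 months.
Program A: score 728 ≥ 580; DTI 40.9% ≤ 43%; LTV 90.4% > 85%; employment 67 ≥ 6 mo; reserves 16.9 ≥ 6 mo → does not qualify.
Program B: score 728 ≥ 580; DTI 40.9% ≤ 43%; LTV 90.4% > 90%; reserves 16.9 ≥ 4 mo → does not qualify.
Program C: score 728 ≥ 620; DTI 40.9% ≤ 43%; reserves 16.9 ≥ 3 mo → qualifies.

Program C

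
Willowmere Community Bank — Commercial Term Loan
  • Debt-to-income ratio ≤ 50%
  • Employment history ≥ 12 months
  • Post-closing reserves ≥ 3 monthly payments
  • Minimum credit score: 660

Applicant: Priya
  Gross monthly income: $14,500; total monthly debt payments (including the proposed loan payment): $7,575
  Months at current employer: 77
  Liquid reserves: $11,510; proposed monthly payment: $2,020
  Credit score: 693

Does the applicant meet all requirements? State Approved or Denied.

DTI: 7,575 ÷ 14,500 = 52.2%, exceeds the 50% cap
Employment 77 ≥ 12 months
Liquid reserves cover 11,510/2,020 = 5.7 months — ≥ 3 required
Credit score 693 ≥ 660 (meets)
Fails on DTI.

Denied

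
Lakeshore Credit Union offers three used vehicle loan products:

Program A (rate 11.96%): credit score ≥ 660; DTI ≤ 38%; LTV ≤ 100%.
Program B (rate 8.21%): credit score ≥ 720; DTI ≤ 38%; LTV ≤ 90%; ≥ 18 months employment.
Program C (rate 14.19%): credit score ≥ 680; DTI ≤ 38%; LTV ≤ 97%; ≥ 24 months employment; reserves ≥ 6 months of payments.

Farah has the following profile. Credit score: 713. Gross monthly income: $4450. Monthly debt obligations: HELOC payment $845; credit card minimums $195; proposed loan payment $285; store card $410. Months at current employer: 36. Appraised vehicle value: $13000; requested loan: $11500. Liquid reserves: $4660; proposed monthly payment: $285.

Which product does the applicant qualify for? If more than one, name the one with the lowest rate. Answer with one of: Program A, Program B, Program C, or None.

None

Total debts = (845 + 195 + 285 + 410) = 1,735; DTI = 1,735/4,450 = 39%.
LTV = 11,500/13,000 = 88.5%.
Reserves = 4,660/285 = 16.4 months.
Program A: score 713 ≥ 660; DTI 39% > 38%; LTV 88.5% ≤ 100% → does not qualify.
Program B: score 713 < 720; DTI 39% > 38%; LTV 88.5% ≤ 90%; employment 36 ≥ 18 mo → does not qualify.
Program C: score 713 ≥ 680; DTI 39% > 38%; LTV 88.5% ≤ 97%; employment 36 ≥ 24 mo; reserves 16.4 ≥ 6 mo → does not qualify.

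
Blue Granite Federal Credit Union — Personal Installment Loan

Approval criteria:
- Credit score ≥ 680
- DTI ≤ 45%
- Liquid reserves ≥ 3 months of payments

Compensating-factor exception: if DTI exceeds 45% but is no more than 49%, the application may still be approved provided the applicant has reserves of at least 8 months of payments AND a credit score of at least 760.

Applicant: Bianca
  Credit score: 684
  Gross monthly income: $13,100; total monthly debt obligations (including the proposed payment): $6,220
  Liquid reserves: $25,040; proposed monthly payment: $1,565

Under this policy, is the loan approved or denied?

Credit score 684 ≥ 680 (meets base)
DTI: 6,220 ÷ 13,100 = 47.5%, over the 45% base limit.
Reserves: 25,040 ÷ 1,565 = 16.0 months (meets 3-month minimum)
47.5% falls in the override range (45%–49%), so the compensating-factor test applies.
Override check — reserves: 16.0 mo (ok); score: 684 (below 760).
Compensating-factor requirement not fully met.

Denied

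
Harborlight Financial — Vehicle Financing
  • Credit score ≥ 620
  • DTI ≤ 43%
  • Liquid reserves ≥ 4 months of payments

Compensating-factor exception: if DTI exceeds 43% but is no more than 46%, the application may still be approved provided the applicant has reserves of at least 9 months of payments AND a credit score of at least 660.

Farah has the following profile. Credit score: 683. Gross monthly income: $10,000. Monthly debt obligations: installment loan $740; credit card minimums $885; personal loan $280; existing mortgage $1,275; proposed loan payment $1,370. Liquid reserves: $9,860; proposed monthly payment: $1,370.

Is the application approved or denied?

Credit score 683 ≥ 620 (meets base)
Total debts = (740 + 885 + 280 + 1,275 + 1,370) = 4,550. DTI = 4,550/10,000 = 45.5% > 43% — standard DTI limit exceeded.
Reserves: 9,860 ÷ 1,370 = 7.2 months (meets 4-month minimum)
45.5% falls in the override range (43%–46%), so the compensating-factor test applies.
Override check — reserves: 7.2 mo (short of 9); score: 683 (ok).
Compensating-factor requirement not fully met.

Denied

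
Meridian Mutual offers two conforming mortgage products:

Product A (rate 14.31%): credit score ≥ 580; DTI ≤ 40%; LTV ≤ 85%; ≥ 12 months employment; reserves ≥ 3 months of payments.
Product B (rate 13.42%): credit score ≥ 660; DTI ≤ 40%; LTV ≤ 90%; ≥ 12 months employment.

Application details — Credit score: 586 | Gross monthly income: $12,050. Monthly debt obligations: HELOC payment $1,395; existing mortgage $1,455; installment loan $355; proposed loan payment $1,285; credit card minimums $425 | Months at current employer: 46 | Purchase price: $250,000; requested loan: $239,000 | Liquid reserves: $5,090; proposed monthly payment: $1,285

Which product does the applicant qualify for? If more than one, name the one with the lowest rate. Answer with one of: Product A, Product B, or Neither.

Neither

Total debts = (1,395 + 1,455 + 355 + 1,285 + 425) = 4,915; DTI = 4,915/12,050 = 40.8%.
LTV = 239,000/250,000 = 95.6%.
Reserves = 5,090/1,285 = 4.0 months.
Product A: score 586 ≥ 580; DTI 40.8% > 40%; LTV 95.6% > 85%; employment 46 ≥ 12 mo; reserves 4.0 ≥ 3 mo → does not qualify.
Product B: score 586 < 660; DTI 40.8% > 40%; LTV 95.6% > 90%; employment 46 ≥ 12 mo → does not qualify.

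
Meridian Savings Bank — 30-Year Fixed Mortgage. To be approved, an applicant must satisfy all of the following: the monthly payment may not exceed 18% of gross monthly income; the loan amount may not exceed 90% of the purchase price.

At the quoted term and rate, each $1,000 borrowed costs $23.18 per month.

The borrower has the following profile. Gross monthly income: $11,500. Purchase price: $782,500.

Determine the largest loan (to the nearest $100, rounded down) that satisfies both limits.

$89,300

Payment cap: 18% × $11,500 = $2,070/month.
At $23.18 per $1,000, that supports 2,070/23.18 × 1,000 ≈ $89,301 → $89,300.
LTV cap: 90% × $782,500 = $704,250 → $704,200.
Binding constraint: payment-to-income.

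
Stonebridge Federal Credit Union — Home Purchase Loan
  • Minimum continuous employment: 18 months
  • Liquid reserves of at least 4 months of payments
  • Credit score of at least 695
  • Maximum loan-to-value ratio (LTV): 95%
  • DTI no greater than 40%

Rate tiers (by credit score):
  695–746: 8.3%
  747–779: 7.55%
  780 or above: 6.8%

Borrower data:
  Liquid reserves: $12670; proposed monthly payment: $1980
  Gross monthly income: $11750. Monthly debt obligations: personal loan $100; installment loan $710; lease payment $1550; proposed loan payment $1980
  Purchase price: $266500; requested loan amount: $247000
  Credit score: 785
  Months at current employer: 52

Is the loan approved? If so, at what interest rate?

Credit score 785 ≥ 695 (meets minimum)
Reserves = 12,670/1,980 = 6.4 months ≥ 4
LTV: 247,000 ÷ 266,500 = 92.7%, within 95% cap
Employment 52 ≥ 18 months
Total monthly debts = (100 + 710 + 1,550 + 1,980) = 4,340. DTI = 4,340/11,750 = 36.9% ≤ 40%
All requirements met. Score 785 falls in the 780 or above tier → 6.8%.

Approved at 6.8%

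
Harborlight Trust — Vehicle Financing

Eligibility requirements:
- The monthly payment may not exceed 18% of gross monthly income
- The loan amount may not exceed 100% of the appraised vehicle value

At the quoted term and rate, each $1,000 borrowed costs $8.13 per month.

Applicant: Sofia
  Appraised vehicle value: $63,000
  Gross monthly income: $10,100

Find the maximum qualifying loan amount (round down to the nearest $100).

Payment cap: 18% × $10,100 = $1,818/month.
At $8.13 per $1,000, that supports 1,818/8.13 × 1,000 ≈ $223,616 → $223,600.
LTV cap: 100% × $63,000 = $63,000 → $63,000.
Binding constraint: loan-to-value.

$63,000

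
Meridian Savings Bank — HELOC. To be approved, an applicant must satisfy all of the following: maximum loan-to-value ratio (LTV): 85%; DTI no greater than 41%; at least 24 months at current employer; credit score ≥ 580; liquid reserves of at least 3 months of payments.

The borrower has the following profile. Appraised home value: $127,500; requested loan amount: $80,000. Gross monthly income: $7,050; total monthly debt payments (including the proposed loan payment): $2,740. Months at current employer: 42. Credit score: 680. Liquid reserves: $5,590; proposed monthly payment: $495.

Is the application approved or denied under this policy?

Approved

LTV = 80,000/127,500 = 62.7% ≤ 85%
Debt-to-income = 2,740/7,050 = 38.9% — meets 41% limit
Employment 42 ≥ 24 months
Credit score 680 ≥ 580 (meets)
Liquid reserves cover 5,590/495 = 11.3 months — ≥ 3 required
All criteria satisfied.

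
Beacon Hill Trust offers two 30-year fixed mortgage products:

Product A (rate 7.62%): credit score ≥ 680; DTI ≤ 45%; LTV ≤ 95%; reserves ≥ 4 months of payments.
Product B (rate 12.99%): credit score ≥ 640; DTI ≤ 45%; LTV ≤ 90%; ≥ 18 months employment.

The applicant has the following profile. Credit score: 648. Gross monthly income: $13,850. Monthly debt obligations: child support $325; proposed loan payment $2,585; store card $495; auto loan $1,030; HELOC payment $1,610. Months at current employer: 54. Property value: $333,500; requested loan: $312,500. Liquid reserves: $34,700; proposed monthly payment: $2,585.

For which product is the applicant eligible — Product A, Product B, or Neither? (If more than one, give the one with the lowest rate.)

Neither

Total debts = (325 + 2,585 + 495 + 1,030 + 1,610) = 6,045; DTI = 6,045/13,850 = 43.6%.
LTV = 312,500/333,500 = 93.7%.
Reserves = 34,700/2,585 = 13.4 months.
Product A: score 648 < 680; DTI 43.6% ≤ 45%; LTV 93.7% ≤ 95%; reserves 13.4 ≥ 4 mo → does not qualify.
Product B: score 648 ≥ 640; DTI 43.6% ≤ 45%; LTV 93.7% > 90%; employment 54 ≥ 18 mo → does not qualify.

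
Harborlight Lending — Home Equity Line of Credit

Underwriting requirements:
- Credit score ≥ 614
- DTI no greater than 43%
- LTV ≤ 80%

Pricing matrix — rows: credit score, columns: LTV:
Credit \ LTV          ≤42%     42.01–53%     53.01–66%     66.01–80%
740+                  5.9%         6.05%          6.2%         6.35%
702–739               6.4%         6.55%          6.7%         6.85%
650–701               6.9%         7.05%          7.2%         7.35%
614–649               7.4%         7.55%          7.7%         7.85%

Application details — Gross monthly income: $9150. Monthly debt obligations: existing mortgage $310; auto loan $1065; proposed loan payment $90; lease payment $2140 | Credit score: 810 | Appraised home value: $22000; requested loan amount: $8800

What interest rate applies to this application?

Credit score 810 ≥ 614; Total monthly debts = (310 + 1,065 + 90 + 2,140) = 3,605. Debt-to-income = 3,605/9,150 = 39.4% — meets 43% limit
Loan-to-value = 8,800/22,000 = 40% — pass (80% max)
Score 810 is in the 740+ band; LTV 40% is in the ≤42% band → 5.9%.

5.9%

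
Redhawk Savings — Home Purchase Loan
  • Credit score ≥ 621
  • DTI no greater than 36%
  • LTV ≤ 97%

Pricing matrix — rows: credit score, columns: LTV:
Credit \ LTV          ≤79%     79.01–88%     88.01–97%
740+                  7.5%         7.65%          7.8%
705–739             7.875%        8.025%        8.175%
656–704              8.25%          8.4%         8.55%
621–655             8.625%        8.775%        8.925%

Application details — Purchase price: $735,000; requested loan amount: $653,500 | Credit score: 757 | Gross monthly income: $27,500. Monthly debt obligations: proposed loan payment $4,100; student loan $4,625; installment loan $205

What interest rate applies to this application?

Credit score 757 ≥ 621; Total monthly debts = (4,100 + 4,625 + 205) = 8,930. DTI = 8,930/27,500 = 32.5% ≤ 36%
Loan-to-value = 653,500/735,000 = 88.9% — pass (97% max)
Row: 757 falls in 740+. Column: 88.9% falls in 88.01–97%. Rate = 7.8%.

7.8%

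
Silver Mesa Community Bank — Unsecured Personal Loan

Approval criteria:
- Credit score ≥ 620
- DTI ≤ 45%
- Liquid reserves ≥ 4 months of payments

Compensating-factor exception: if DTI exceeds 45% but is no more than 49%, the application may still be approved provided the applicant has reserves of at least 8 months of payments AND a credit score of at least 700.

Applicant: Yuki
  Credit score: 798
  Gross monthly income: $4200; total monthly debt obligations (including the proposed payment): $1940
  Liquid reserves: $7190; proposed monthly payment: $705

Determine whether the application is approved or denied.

Approved

Credit score 798 ≥ 620 (meets base)
DTI: 1,940 ÷ 4,200 = 46.2%, over the 45% base limit.
Reserves: 7,190 ÷ 705 = 10.2 months (meets 4-month minimum)
DTI 46.2% is within the 45%–49% exception band; checking compensating factors.
Reserves 10.2 ≥ 8 months; credit score 798 ≥ 700.
Both compensating conditions met → exception applies.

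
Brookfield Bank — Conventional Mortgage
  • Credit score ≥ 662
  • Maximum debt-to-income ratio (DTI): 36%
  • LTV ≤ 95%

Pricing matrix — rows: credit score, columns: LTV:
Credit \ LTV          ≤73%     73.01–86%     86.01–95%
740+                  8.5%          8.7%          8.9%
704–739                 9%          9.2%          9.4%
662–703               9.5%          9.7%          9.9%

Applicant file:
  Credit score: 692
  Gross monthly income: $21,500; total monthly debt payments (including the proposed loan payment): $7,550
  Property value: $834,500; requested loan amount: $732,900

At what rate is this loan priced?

9.9%

Credit score 692 ≥ 662; DTI: 7,550 ÷ 21,500 = 35.1%, within the 36% cap
Loan-to-value = 732,900/834,500 = 87.8% — pass (95% max)
Score 692 is in the 662–703 band; LTV 87.8% is in the 86.01–95% band → 9.9%.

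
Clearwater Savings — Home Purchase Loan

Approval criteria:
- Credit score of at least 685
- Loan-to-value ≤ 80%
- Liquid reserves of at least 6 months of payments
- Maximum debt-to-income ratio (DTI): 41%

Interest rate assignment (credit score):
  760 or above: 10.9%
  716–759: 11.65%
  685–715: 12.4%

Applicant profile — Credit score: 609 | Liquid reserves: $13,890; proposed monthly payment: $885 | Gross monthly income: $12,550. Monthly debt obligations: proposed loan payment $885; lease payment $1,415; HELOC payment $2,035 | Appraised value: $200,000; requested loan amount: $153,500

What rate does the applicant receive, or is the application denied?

Credit score 609 < 685 (below minimum)
LTV: 153,500 ÷ 200,000 = 76.8%, within 80% cap
Liquid reserves cover 13,890/885 = 15.7 months — ≥ 6 required
Total monthly debts = (885 + 1,415 + 2,035) = 4,335. DTI: 4,335 ÷ 12,550 = 34.5%, within the 41% cap
Not all requirements met → denied.

Denied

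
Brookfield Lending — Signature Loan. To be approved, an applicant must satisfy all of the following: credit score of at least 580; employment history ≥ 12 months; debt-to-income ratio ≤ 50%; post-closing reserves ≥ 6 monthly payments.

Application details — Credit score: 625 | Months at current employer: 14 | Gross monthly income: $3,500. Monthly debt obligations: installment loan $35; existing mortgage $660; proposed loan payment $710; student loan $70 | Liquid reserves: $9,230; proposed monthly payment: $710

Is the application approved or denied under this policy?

Approved

Credit score 625 ≥ 580 (meets)
Employment 14 ≥ 12 months
Total monthly debts = (35 + 660 + 710 + 70) = 1,475. Debt-to-income = 1,475/3,500 = 42.1% — meets 50% limit
Liquid reserves cover 9,230/710 = 13.0 months — ≥ 6 required
All criteria satisfied.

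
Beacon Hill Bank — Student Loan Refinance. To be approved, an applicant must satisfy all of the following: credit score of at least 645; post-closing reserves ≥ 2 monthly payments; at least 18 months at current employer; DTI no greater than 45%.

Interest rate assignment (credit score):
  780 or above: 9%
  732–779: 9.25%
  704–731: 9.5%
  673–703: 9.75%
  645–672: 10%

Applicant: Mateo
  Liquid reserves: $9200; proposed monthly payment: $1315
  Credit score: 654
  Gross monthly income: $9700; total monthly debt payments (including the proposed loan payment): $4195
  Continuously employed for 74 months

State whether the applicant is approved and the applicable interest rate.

Approved at 10%

Credit score 654 ≥ 645 (meets minimum)
Employment 74 ≥ 18 months
Debt-to-income = 4,195/9,700 = 43.2% — meets 45% limit
Liquid reserves cover 9,200/1,315 = 7.0 months — ≥ 2 required
All requirements met. Score 654 falls in the 645–672 tier → 10%.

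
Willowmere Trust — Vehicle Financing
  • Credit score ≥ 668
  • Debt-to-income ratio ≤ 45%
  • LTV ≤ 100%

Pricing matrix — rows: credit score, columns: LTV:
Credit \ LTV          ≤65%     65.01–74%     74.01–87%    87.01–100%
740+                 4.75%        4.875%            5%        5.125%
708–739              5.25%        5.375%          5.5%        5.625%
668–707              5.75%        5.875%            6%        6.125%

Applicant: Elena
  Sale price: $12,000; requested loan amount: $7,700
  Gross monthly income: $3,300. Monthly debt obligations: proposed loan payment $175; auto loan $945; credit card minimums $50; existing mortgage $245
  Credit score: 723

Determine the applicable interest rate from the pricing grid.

Credit score 723 ≥ 668; Total monthly debts = (175 + 945 + 50 + 245) = 1,415. DTI = 1,415/3,300 = 42.9% ≤ 45%
Loan-to-value = 7,700/12,000 = 64.2% — pass (100% max)
Score 723 is in the 708–739 band; LTV 64.2% is in the ≤65% band → 5.25%.

5.25%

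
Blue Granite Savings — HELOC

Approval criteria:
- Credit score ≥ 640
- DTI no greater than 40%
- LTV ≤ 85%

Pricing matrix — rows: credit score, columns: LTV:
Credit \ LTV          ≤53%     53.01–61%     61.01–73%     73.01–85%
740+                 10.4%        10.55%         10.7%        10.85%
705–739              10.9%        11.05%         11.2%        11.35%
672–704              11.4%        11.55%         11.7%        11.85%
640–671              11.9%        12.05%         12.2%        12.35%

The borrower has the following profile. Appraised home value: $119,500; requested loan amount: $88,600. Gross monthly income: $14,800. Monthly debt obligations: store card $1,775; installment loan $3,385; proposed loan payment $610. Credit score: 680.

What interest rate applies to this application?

11.85%

Credit score 680 ≥ 640; Total monthly debts = (1,775 + 3,385 + 610) = 5,770. DTI: 5,770 ÷ 14,800 = 39%, within the 40% cap
LTV = 88,600/119,500 = 74.1% ≤ 85%
Credit 680 → row 672–704; LTV 74.1% → column 73.01–85%. Grid cell → 11.85%.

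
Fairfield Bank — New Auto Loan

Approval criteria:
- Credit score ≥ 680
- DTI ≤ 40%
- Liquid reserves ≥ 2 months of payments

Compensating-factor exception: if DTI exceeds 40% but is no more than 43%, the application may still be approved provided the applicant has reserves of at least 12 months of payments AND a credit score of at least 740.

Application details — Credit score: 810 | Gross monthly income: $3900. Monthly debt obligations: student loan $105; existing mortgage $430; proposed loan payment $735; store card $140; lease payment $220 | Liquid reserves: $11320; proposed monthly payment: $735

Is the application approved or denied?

Credit score 810 ≥ 680 (meets base)
Total debts = (105 + 430 + 735 + 140 + 220) = 1,630. DTI = 1,630/3,900 = 41.8% > 40% — standard DTI limit exceeded.
Reserves = 11,320/735 = 15.4 months ≥ 2
DTI 41.8% is within the 40%–43% exception band; checking compensating factors.
Override check — reserves: 15.4 mo (ok); score: 810 (ok).
Both override conditions satisfied; DTI exception granted.

Approved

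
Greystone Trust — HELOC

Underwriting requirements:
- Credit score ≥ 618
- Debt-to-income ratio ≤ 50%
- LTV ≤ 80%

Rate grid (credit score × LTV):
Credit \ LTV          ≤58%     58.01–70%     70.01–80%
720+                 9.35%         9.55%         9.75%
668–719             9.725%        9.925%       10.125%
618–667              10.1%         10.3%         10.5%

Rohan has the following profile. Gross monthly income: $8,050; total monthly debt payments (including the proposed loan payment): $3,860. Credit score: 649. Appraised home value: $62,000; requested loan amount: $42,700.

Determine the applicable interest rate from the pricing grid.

Credit score 649 ≥ 618; Debt-to-income = 3,860/8,050 = 48% — meets 50% limit
Loan-to-value = 42,700/62,000 = 68.9% — pass (80% max)
Row: 649 falls in 618–667. Column: 68.9% falls in 58.01–70%. Rate = 10.3%.

10.3%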